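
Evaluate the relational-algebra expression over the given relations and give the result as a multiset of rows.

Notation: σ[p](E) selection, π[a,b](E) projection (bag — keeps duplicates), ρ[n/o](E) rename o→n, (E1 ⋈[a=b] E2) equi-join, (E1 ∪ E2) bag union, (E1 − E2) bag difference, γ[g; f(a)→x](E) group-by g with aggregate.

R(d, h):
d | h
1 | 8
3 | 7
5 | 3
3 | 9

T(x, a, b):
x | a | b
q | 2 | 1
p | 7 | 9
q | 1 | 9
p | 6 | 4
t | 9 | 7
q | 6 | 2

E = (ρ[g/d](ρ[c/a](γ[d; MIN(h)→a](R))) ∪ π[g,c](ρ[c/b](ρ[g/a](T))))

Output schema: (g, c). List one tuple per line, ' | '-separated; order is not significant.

Stepwise |·|:
  R → 4
  γ[d; MIN(h)→a](R) → 3
  ρ[c/a](γ[d; MIN(h)→a](R)) → 3
  ρ[g/d](ρ[c/a](γ[d; MIN(h)→a](R))) → 3
  T → 6
  ρ[g/a](T) → 6
  ρ[c/b](ρ[g/a](T)) → 6
  π[g,c](ρ[c/b](ρ[g/a](T))) → 6
  (ρ[g/d](ρ[c/a](γ[d; MIN(h)→a](R))) ∪ π[g,c](ρ[c/b](ρ[g/a](T)))) → 9

== RESULT ==
g | c
1 | 8
1 | 9
2 | 1
3 | 7
5 | 3
6 | 2
6 | 4
7 | 9
9 | 7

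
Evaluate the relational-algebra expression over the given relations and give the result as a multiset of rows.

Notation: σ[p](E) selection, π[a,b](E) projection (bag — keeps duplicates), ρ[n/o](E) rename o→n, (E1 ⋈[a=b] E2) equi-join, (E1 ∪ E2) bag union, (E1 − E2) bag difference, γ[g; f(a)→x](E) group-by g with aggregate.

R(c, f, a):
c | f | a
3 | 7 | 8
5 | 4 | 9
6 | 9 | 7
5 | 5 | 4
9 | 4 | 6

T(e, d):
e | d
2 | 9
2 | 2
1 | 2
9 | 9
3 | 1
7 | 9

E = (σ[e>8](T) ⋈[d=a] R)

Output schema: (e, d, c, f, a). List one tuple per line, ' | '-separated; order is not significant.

Per-node cardinality:
  T → 6
  σ[e>8](T) → 1
  R → 5
  (σ[e>8](T) ⋈[d=a] R) → 1

== RESULT ==
e | d | c | f | a
9 | 9 | 5 | 4 | 9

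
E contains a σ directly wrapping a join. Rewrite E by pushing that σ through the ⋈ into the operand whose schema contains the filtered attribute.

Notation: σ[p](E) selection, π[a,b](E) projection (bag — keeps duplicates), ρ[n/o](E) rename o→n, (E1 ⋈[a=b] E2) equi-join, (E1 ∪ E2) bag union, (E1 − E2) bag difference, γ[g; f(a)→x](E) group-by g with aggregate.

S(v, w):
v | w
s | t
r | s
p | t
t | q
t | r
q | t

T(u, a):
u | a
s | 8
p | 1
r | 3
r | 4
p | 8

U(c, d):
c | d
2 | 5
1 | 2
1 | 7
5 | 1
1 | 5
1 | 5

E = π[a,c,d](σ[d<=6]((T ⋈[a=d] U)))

σ filters on d, owned by the right side.
E' = π[a,c,d]((T ⋈[a=d] σ[d<=6](U)))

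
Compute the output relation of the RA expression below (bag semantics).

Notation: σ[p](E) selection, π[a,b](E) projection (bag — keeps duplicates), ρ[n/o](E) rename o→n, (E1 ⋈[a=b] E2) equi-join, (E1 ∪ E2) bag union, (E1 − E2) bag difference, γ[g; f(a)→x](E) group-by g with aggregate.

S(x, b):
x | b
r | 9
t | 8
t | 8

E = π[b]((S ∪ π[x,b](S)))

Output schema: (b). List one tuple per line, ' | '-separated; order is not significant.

Stepwise |·|:
  S → 3
  S → 3
  π[x,b](S) → 3
  (S ∪ π[x,b](S)) → 6
  π[b]((S ∪ π[x,b](S))) → 6

== RESULT ==
b
8
8
8
8
9
9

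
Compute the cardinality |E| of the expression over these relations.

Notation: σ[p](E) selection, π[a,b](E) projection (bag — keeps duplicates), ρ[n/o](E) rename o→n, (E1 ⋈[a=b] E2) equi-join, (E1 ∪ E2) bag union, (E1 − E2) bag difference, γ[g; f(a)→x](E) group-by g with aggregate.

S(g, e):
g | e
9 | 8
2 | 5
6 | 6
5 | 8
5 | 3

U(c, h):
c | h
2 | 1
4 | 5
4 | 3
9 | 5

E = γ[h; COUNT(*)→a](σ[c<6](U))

Subexpression sizes:
  U → 4
  σ[c<6](U) → 3
  γ[h; COUNT(*)→a](σ[c<6](U)) → 3

|E| = 3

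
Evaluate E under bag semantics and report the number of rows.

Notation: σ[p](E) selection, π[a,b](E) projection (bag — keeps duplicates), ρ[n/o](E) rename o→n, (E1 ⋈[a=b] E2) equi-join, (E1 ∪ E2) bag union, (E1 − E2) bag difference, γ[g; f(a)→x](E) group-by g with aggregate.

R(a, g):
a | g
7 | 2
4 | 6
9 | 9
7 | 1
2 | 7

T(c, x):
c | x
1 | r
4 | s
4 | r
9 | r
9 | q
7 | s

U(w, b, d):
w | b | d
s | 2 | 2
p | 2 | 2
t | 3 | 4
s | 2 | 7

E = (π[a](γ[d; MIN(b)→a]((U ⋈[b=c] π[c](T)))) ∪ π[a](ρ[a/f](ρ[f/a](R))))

Row counts bottom-up:
  U → 4
  T → 6
  π[c](T) → 6
  (U ⋈[b=c] π[c](T)) → 0
  γ[d; MIN(b)→a]((U ⋈[b=c] π[c](T))) → 0
  π[a](γ[d; MIN(b)→a]((U ⋈[b=c] π[c](T)))) → 0
  R → 5
  ρ[f/a](R) → 5
  ρ[a/f](ρ[f/a](R)) → 5
  π[a](ρ[a/f](ρ[f/a](R))) → 5
  (π[a](γ[d; MIN(b)→a]((U ⋈[b=c] π[c](T)))) ∪ π[a](ρ[a/f](ρ[f/a](R)))) → 5

|E| = 5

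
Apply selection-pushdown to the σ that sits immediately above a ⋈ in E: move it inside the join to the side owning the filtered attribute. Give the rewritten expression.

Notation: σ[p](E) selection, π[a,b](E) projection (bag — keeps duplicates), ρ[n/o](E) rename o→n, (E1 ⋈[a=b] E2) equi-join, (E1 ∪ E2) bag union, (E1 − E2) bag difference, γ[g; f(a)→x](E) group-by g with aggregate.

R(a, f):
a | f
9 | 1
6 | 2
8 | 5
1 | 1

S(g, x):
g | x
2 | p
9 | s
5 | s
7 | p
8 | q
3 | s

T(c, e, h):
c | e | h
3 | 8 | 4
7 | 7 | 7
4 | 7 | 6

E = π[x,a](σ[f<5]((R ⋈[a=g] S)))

σ filters on f, owned by the left side.
E' = π[x,a]((σ[f<5](R) ⋈[a=g] S))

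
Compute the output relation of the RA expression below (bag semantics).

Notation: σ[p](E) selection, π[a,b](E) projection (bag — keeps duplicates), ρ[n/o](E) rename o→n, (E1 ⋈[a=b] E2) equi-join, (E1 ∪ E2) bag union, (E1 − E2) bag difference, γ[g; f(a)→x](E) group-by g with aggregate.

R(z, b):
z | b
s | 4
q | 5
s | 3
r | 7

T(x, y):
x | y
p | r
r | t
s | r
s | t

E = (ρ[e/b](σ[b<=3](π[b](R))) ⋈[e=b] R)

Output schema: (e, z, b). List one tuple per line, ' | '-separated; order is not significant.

Per-node cardinality:
  R → 4
  π[b](R) → 4
  σ[b<=3](π[b](R)) → 1
  ρ[e/b](σ[b<=3](π[b](R))) → 1
  R → 4
  (ρ[e/b](σ[b<=3](π[b](R))) ⋈[e=b] R) → 1

== RESULT ==
e | z | b
3 | s | 3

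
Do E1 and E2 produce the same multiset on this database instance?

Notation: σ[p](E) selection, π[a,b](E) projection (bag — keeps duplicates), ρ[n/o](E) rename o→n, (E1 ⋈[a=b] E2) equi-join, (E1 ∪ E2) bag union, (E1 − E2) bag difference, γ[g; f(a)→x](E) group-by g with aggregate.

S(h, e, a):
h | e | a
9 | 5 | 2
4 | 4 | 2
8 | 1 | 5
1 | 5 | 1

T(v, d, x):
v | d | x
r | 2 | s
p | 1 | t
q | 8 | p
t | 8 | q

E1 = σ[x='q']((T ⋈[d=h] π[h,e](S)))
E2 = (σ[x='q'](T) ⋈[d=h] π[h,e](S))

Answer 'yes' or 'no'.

E1 subexpression sizes:
  T → 4
  S → 4
  π[h,e](S) → 4
  (T ⋈[d=h] π[h,e](S)) → 3
  σ[x='q']((T ⋈[d=h] π[h,e](S))) → 1
E2 subexpression sizes:
  T → 4
  σ[x='q'](T) → 1
  S → 4
  π[h,e](S) → 4
  (σ[x='q'](T) ⋈[d=h] π[h,e](S)) → 1

E1 and E2 produce the same multiset:
v | d | x | h | e
t | 8 | q | 8 | 1

yes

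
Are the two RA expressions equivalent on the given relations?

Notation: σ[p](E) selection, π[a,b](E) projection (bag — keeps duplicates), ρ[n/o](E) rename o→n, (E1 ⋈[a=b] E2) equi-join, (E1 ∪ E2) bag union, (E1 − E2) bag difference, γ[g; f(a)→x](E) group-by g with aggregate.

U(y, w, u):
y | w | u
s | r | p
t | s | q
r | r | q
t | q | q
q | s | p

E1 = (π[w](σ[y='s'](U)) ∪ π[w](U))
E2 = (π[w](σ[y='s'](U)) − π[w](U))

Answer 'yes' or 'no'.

E1 row counts bottom-up:
  U → 5
  σ[y='s'](U) → 1
  π[w](σ[y='s'](U)) → 1
  U → 5
  π[w](U) → 5
  (π[w](σ[y='s'](U)) ∪ π[w](U)) → 6
E2 row counts bottom-up:
  U → 5
  σ[y='s'](U) → 1
  π[w](σ[y='s'](U)) → 1
  U → 5
  π[w](U) → 5
  (π[w](σ[y='s'](U)) − π[w](U)) → 0

E1 result:
w
q
r
r
r
s
s
E2 result:
w
(0 rows)
Witness: ('q',) appears 1× in E1 but 0× in E2.

no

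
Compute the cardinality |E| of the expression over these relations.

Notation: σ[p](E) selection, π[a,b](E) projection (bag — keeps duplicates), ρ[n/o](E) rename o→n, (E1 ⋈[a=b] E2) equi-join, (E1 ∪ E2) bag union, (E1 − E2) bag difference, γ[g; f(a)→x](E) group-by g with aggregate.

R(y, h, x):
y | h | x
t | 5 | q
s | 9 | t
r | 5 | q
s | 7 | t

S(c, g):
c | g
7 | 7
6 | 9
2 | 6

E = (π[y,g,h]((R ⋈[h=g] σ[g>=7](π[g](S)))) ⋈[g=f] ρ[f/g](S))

Subexpression sizes:
  R → 4
  S → 3
  π[g](S) → 3
  σ[g>=7](π[g](S)) → 2
  (R ⋈[h=g] σ[g>=7](π[g](S))) → 2
  π[y,g,h]((R ⋈[h=g] σ[g>=7](π[g](S)))) → 2
  S → 3
  ρ[f/g](S) → 3
  (π[y,g,h]((R ⋈[h=g] σ[g>=7](π[g](S)))) ⋈[g=f] ρ[f/g](S)) → 2

|E| = 2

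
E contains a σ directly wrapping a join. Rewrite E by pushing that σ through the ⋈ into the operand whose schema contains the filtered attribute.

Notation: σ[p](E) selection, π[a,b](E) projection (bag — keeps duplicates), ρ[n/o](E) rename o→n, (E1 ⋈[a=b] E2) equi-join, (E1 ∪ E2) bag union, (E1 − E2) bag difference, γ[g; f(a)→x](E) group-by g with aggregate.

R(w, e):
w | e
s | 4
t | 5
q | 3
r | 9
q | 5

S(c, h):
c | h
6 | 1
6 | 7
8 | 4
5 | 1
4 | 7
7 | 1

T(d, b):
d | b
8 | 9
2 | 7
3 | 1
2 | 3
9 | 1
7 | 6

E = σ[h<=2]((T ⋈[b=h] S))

σ filters on h, owned by the right side.
E' = (T ⋈[b=h] σ[h<=2](S))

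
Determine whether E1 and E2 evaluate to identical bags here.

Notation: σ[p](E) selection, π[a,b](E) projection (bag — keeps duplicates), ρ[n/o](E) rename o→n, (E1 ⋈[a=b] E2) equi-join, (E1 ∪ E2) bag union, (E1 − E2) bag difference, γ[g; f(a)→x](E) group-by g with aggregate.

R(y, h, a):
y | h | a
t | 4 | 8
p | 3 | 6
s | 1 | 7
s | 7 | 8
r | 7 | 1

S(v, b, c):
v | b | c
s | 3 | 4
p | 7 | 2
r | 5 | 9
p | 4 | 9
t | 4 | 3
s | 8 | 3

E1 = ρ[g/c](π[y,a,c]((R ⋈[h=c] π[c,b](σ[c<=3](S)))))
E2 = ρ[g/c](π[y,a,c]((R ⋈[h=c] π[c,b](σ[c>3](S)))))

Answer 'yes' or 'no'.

E1 per-node cardinality:
  R → 5
  S → 6
  σ[c<=3](S) → 3
  π[c,b](σ[c<=3](S)) → 3
  (R ⋈[h=c] π[c,b](σ[c<=3](S))) → 2
  π[y,a,c]((R ⋈[h=c] π[c,b](σ[c<=3](S)))) → 2
  ρ[g/c](π[y,a,c]((R ⋈[h=c] π[c,b](σ[c<=3](S))))) → 2
E2 per-node cardinality:
  R → 5
  S → 6
  σ[c>3](S) → 3
  π[c,b](σ[c>3](S)) → 3
  (R ⋈[h=c] π[c,b](σ[c>3](S))) → 1
  π[y,a,c]((R ⋈[h=c] π[c,b](σ[c>3](S)))) → 1
  ρ[g/c](π[y,a,c]((R ⋈[h=c] π[c,b](σ[c>3](S))))) → 1

E1 result:
y | a | g
p | 6 | 3
p | 6 | 3
E2 result:
y | a | g
t | 8 | 4
Witness: ('p', 6, 3) appears 2× in E1 but 0× in E2.

no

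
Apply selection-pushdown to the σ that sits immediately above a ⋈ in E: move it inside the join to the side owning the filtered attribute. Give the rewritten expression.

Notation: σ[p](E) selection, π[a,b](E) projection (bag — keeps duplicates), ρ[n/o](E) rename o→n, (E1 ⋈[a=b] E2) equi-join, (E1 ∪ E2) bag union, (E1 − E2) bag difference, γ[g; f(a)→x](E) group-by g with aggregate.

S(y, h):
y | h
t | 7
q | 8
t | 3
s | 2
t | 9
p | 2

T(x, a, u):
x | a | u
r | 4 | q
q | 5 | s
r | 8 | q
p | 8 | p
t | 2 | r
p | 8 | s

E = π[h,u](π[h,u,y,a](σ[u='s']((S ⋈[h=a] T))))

σ filters on u, owned by the right side.
E' = π[h,u](π[h,u,y,a]((S ⋈[h=a] σ[u='s'](T))))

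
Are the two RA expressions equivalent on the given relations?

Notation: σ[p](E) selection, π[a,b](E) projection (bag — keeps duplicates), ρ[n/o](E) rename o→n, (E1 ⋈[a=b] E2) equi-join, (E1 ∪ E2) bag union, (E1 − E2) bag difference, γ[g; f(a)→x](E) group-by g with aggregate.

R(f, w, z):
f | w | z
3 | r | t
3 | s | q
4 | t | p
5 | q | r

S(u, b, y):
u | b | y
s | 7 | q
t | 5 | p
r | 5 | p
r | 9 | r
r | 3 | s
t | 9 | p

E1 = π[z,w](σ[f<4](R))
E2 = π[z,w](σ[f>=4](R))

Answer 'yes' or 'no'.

E1 stepwise |·|:
  R → 4
  σ[f<4](R) → 2
  π[z,w](σ[f<4](R)) → 2
E2 stepwise |·|:
  R → 4
  σ[f>=4](R) → 2
  π[z,w](σ[f>=4](R)) → 2

E1 result:
z | w
q | s
t | r
E2 result:
z | w
p | t
r | q
Witness: ('q', 's') appears 1× in E1 but 0× in E2.

no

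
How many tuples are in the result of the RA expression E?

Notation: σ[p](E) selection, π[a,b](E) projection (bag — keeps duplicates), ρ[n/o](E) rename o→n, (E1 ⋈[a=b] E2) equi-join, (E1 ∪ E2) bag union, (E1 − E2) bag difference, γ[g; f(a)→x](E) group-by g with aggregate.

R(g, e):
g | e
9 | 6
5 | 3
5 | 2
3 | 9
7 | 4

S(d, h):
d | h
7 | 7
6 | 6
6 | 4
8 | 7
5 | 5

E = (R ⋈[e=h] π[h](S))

Stepwise |·|:
  R → 5
  S → 5
  π[h](S) → 5
  (R ⋈[e=h] π[h](S)) → 2

|E| = 2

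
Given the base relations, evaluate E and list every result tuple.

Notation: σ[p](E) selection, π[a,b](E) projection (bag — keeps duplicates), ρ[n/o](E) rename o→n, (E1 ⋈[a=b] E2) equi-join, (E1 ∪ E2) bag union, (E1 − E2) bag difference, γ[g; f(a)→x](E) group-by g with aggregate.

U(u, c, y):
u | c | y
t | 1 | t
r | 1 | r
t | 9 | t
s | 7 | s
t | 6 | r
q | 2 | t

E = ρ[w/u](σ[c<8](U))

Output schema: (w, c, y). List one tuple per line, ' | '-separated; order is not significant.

Per-node cardinality:
  U → 6
  σ[c<8](U) → 5
  ρ[w/u](σ[c<8](U)) → 5

== RESULT ==
w | c | y
q | 2 | t
r | 1 | r
s | 7 | s
t | 1 | t
t | 6 | r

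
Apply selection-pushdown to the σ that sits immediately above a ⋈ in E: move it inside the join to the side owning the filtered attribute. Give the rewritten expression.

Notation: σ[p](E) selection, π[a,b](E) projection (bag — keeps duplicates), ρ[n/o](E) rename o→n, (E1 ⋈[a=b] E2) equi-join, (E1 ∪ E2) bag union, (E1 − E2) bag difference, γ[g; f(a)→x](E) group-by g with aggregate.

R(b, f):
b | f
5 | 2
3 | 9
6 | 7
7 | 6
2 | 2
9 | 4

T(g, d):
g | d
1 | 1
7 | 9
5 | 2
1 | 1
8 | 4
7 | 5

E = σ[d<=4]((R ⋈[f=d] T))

σ filters on d, owned by the right side.
E' = (R ⋈[f=d] σ[d<=4](T))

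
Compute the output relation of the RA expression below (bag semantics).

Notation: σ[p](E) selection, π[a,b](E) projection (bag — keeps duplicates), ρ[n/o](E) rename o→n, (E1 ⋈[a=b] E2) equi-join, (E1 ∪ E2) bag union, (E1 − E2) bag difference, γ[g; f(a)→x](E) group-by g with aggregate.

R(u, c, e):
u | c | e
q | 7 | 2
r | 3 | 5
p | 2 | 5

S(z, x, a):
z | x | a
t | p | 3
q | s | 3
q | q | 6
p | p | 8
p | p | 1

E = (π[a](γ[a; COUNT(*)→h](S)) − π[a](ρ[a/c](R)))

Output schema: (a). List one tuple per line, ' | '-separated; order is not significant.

Subexpression sizes:
  S → 5
  γ[a; COUNT(*)→h](S) → 4
  π[a](γ[a; COUNT(*)→h](S)) → 4
  R → 3
  ρ[a/c](R) → 3
  π[a](ρ[a/c](R)) → 3
  (π[a](γ[a; COUNT(*)→h](S)) − π[a](ρ[a/c](R))) → 3

== RESULT ==
a
1
6
8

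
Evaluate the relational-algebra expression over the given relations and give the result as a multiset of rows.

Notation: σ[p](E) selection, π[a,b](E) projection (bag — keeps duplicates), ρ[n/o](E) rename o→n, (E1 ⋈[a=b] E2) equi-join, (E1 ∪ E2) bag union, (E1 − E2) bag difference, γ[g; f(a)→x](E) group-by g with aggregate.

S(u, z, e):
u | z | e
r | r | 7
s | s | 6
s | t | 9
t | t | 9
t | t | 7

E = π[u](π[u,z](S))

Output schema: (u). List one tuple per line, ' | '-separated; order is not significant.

Stepwise |·|:
  S → 5
  π[u,z](S) → 5
  π[u](π[u,z](S)) → 5

== RESULT ==
u
r
s
s
t
t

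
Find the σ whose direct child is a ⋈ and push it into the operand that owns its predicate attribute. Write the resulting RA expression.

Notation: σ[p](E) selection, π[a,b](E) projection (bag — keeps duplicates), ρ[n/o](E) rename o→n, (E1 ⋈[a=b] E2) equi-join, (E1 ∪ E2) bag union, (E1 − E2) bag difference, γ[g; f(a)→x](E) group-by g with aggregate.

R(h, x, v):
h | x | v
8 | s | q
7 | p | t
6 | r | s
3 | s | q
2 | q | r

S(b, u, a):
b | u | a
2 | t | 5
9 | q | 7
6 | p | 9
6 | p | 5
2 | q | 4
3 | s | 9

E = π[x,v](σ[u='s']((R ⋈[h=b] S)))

σ filters on u, owned by the right side.
E' = π[x,v]((R ⋈[h=b] σ[u='s'](S)))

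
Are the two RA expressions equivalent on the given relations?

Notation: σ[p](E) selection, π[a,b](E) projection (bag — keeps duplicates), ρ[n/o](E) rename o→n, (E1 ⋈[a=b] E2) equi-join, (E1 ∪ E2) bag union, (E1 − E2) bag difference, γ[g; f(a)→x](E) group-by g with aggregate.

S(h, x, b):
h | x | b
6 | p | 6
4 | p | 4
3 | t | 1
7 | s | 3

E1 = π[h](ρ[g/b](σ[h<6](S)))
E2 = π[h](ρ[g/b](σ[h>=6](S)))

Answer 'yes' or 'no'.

E1 per-node cardinality:
  S → 4
  σ[h<6](S) → 2
  ρ[g/b](σ[h<6](S)) → 2
  π[h](ρ[g/b](σ[h<6](S))) → 2
E2 per-node cardinality:
  S → 4
  σ[h>=6](S) → 2
  ρ[g/b](σ[h>=6](S)) → 2
  π[h](ρ[g/b](σ[h>=6](S))) → 2

E1 result:
h
3
4
E2 result:
h
6
7
Witness: (6,) appears 0× in E1 but 1× in E2.

no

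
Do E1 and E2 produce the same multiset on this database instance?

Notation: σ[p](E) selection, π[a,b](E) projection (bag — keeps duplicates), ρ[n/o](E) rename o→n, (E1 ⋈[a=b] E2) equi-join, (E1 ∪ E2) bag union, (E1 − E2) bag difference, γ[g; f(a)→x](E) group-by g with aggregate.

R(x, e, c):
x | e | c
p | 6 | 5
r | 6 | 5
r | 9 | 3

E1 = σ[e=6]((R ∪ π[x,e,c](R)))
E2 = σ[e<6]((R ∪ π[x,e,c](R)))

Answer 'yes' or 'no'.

E1 row counts bottom-up:
  R → 3
  R → 3
  π[x,e,c](R) → 3
  (R ∪ π[x,e,c](R)) → 6
  σ[e=6]((R ∪ π[x,e,c](R))) → 4
E2 row counts bottom-up:
  R → 3
  R → 3
  π[x,e,c](R) → 3
  (R ∪ π[x,e,c](R)) → 6
  σ[e<6]((R ∪ π[x,e,c](R))) → 0

E1 result:
x | e | c
p | 6 | 5
p | 6 | 5
r | 6 | 5
r | 6 | 5
E2 result:
x | e | c
(0 rows)
Witness: ('r', 6, 5) appears 2× in E1 but 0× in E2.

no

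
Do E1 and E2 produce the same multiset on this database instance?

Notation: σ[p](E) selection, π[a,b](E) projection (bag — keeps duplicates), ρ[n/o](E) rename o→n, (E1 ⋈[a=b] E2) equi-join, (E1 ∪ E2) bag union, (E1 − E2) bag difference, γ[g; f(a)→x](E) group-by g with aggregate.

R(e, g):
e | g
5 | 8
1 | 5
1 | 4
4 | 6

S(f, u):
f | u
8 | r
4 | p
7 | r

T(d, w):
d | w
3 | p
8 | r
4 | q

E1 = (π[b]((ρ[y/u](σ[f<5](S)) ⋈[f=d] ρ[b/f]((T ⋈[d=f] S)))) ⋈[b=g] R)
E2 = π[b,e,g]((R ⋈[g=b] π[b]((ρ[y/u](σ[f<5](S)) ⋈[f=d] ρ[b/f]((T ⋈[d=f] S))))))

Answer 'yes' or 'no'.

E1 stepwise |·|:
  S → 3
  σ[f<5](S) → 1
  ρ[y/u](σ[f<5](S)) → 1
  T → 3
  S → 3
  (T ⋈[d=f] S) → 2
  ρ[b/f]((T ⋈[d=f] S)) → 2
  (ρ[y/u](σ[f<5](S)) ⋈[f=d] ρ[b/f]((T ⋈[d=f] S))) → 1
  π[b]((ρ[y/u](σ[f<5](S)) ⋈[f=d] ρ[b/f]((T ⋈[d=f] S)))) → 1
  R → 4
  (π[b]((ρ[y/u](σ[f<5](S)) ⋈[f=d] ρ[b/f]((T ⋈[d=f] S)))) ⋈[b=g] R) → 1
E2 stepwise |·|:
  R → 4
  S → 3
  σ[f<5](S) → 1
  ρ[y/u](σ[f<5](S)) → 1
  T → 3
  S → 3
  (T ⋈[d=f] S) → 2
  ρ[b/f]((T ⋈[d=f] S)) → 2
  (ρ[y/u](σ[f<5](S)) ⋈[f=d] ρ[b/f]((T ⋈[d=f] S))) → 1
  π[b]((ρ[y/u](σ[f<5](S)) ⋈[f=d] ρ[b/f]((T ⋈[d=f] S)))) → 1
  (R ⋈[g=b] π[b]((ρ[y/u](σ[f<5](S)) ⋈[f=d] ρ[b/f]((T ⋈[d=f] S))))) → 1
  π[b,e,g]((R ⋈[g=b] π[b]((ρ[y/u](σ[f<5](S)) ⋈[f=d] ρ[b/f]((T ⋈[d=f] S)))))) → 1

E1 and E2 produce the same multiset:
b | e | g
4 | 1 | 4

yes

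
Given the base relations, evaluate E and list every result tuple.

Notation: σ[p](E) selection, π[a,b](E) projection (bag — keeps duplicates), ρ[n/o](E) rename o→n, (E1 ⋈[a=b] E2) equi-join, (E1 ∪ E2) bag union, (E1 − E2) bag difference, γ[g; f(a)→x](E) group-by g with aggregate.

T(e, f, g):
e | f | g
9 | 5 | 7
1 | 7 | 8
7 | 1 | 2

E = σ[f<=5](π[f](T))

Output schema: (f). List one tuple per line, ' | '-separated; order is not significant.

Row counts bottom-up:
  T → 3
  π[f](T) → 3
  σ[f<=5](π[f](T)) → 2

== RESULT ==
f
1
5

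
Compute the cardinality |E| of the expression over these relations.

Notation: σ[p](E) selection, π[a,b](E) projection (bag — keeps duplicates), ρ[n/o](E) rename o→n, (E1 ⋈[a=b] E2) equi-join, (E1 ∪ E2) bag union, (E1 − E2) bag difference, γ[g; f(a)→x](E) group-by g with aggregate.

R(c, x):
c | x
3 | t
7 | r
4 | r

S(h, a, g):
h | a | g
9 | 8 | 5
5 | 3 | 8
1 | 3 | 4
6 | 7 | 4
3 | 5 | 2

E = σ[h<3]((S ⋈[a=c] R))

Per-node cardinality:
  S → 5
  R → 3
  (S ⋈[a=c] R) → 3
  σ[h<3]((S ⋈[a=c] R)) → 1

|E| = 1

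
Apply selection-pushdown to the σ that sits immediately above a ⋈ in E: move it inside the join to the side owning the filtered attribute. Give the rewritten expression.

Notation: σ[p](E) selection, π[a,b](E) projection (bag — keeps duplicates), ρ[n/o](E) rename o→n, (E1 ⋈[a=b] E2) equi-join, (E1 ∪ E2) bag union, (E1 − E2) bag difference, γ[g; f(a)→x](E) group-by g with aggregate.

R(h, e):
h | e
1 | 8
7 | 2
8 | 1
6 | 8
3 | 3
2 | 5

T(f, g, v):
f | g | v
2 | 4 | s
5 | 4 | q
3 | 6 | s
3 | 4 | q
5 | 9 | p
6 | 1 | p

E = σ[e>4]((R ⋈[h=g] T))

σ filters on e, owned by the left side.
E' = (σ[e>4](R) ⋈[h=g] T)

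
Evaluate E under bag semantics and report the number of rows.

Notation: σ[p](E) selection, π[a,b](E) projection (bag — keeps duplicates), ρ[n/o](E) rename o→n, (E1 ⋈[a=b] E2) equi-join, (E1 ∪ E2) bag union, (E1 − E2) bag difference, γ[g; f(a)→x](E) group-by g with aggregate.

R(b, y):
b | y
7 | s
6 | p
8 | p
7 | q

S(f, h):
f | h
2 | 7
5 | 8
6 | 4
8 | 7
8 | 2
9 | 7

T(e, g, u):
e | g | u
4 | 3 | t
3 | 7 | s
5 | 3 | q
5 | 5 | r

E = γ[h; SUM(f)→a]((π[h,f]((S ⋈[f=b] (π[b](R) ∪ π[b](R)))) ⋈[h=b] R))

Per-node cardinality:
  S → 6
  R → 4
  π[b](R) → 4
  R → 4
  π[b](R) → 4
  (π[b](R) ∪ π[b](R)) → 8
  (S ⋈[f=b] (π[b](R) ∪ π[b](R))) → 6
  π[h,f]((S ⋈[f=b] (π[b](R) ∪ π[b](R)))) → 6
  R → 4
  (π[h,f]((S ⋈[f=b] (π[b](R) ∪ π[b](R)))) ⋈[h=b] R) → 4
  γ[h; SUM(f)→a]((π[h,f]((S ⋈[f=b] (π[b](R) ∪ π[b](R)))) ⋈[h=b] R)) → 1

|E| = 1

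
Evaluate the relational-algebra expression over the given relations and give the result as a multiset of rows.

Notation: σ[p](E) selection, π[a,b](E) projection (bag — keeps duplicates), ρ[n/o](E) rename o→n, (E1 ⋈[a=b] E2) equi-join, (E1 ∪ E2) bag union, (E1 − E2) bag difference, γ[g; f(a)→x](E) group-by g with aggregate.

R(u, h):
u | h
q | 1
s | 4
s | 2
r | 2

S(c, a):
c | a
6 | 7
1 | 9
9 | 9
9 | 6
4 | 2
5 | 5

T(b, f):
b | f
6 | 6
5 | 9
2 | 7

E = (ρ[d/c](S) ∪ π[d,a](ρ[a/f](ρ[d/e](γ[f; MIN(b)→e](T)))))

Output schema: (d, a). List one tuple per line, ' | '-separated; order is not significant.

Stepwise |·|:
  S → 6
  ρ[d/c](S) → 6
  T → 3
  γ[f; MIN(b)→e](T) → 3
  ρ[d/e](γ[f; MIN(b)→e](T)) → 3
  ρ[a/f](ρ[d/e](γ[f; MIN(b)→e](T))) → 3
  π[d,a](ρ[a/f](ρ[d/e](γ[f; MIN(b)→e](T)))) → 3
  (ρ[d/c](S) ∪ π[d,a](ρ[a/f](ρ[d/e](γ[f; MIN(b)→e](T))))) → 9

== RESULT ==
d | a
1 | 9
2 | 7
4 | 2
5 | 5
5 | 9
6 | 6
6 | 7
9 | 6
9 | 9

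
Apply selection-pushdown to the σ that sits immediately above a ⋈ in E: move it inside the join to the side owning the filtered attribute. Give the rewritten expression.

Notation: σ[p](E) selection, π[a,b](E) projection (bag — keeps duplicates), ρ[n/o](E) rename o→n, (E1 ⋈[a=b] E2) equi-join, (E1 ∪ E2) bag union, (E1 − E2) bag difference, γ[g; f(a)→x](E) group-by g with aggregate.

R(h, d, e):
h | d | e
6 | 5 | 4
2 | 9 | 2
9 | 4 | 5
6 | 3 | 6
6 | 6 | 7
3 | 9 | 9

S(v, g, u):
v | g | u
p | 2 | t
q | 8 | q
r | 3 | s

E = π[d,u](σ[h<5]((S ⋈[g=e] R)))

σ filters on h, owned by the right side.
E' = π[d,u]((S ⋈[g=e] σ[h<5](R)))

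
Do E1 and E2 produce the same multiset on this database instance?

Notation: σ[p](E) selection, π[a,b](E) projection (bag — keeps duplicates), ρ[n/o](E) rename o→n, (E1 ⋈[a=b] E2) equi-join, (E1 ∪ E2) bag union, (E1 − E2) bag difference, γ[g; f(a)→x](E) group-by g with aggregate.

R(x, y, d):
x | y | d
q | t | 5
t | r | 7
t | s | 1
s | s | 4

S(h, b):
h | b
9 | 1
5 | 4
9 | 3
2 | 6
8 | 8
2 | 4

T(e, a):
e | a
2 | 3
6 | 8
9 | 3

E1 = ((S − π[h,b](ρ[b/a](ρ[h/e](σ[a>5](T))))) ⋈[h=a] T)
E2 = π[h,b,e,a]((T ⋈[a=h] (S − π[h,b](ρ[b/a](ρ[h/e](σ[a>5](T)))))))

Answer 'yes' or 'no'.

E1 row counts bottom-up:
  S → 6
  T → 3
  σ[a>5](T) → 1
  ρ[h/e](σ[a>5](T)) → 1
  ρ[b/a](ρ[h/e](σ[a>5](T))) → 1
  π[h,b](ρ[b/a](ρ[h/e](σ[a>5](T)))) → 1
  (S − π[h,b](ρ[b/a](ρ[h/e](σ[a>5](T))))) → 6
  T → 3
  ((S − π[h,b](ρ[b/a](ρ[h/e](σ[a>5](T))))) ⋈[h=a] T) → 1
E2 row counts bottom-up:
  T → 3
  S → 6
  T → 3
  σ[a>5](T) → 1
  ρ[h/e](σ[a>5](T)) → 1
  ρ[b/a](ρ[h/e](σ[a>5](T))) → 1
  π[h,b](ρ[b/a](ρ[h/e](σ[a>5](T)))) → 1
  (S − π[h,b](ρ[b/a](ρ[h/e](σ[a>5](T))))) → 6
  (T ⋈[a=h] (S − π[h,b](ρ[b/a](ρ[h/e](σ[a>5](T)))))) → 1
  π[h,b,e,a]((T ⋈[a=h] (S − π[h,b](ρ[b/a](ρ[h/e](σ[a>5](T))))))) → 1

E1 and E2 produce the same multiset:
h | b | e | a
8 | 8 | 6 | 8

yes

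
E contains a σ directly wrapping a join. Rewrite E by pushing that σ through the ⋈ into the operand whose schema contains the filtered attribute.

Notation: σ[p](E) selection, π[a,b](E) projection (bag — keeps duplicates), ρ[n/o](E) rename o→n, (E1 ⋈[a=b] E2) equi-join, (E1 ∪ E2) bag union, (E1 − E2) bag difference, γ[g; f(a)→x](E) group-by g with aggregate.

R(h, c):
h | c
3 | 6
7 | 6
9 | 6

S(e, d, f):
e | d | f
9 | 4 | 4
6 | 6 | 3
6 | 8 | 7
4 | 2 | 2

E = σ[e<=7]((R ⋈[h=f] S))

σ filters on e, owned by the right side.
E' = (R ⋈[h=f] σ[e<=7](S))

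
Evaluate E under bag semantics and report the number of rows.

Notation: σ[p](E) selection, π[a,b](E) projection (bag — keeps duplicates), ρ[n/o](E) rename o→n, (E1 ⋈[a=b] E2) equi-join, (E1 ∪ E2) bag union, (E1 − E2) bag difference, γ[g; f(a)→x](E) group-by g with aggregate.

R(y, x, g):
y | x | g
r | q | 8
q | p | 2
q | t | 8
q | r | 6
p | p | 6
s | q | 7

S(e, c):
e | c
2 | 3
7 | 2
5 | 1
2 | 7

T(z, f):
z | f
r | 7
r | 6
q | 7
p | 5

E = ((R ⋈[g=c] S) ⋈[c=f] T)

Stepwise |·|:
  R → 6
  S → 4
  (R ⋈[g=c] S) → 2
  T → 4
  ((R ⋈[g=c] S) ⋈[c=f] T) → 2

|E| = 2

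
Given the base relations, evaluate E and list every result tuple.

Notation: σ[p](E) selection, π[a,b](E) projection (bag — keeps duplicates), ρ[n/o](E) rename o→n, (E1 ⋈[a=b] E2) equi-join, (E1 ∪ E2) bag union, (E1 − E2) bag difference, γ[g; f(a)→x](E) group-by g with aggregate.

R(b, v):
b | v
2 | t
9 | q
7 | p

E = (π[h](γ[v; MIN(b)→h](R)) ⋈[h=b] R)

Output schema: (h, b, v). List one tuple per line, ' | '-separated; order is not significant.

Row counts bottom-up:
  R → 3
  γ[v; MIN(b)→h](R) → 3
  π[h](γ[v; MIN(b)→h](R)) → 3
  R → 3
  (π[h](γ[v; MIN(b)→h](R)) ⋈[h=b] R) → 3

== RESULT ==
h | b | v
2 | 2 | t
7 | 7 | p
9 | 9 | q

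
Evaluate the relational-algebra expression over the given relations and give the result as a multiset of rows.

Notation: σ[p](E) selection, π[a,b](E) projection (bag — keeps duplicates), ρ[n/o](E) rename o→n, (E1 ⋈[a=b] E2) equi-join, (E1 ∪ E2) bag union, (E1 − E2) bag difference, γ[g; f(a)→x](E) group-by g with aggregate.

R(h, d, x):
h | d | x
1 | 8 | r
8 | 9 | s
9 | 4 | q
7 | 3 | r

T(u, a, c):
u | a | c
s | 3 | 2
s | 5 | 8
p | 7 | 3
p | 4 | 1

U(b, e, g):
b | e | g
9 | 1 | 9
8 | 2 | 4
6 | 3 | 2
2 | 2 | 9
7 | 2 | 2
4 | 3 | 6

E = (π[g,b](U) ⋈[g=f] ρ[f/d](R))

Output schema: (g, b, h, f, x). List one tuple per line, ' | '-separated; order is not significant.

Subexpression sizes:
  U → 6
  π[g,b](U) → 6
  R → 4
  ρ[f/d](R) → 4
  (π[g,b](U) ⋈[g=f] ρ[f/d](R)) → 3

== RESULT ==
g | b | h | f | x
4 | 8 | 9 | 4 | q
9 | 2 | 8 | 9 | s
9 | 9 | 8 | 9 | s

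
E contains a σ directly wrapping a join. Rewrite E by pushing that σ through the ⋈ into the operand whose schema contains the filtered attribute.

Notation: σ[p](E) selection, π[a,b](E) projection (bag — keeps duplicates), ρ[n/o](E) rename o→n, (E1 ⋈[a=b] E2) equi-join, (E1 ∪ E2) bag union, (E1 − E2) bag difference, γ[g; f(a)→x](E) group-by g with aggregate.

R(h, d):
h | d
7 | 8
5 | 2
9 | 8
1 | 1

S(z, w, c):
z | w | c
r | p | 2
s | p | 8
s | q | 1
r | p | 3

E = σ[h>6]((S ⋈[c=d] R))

σ filters on h, owned by the right side.
E' = (S ⋈[c=d] σ[h>6](R))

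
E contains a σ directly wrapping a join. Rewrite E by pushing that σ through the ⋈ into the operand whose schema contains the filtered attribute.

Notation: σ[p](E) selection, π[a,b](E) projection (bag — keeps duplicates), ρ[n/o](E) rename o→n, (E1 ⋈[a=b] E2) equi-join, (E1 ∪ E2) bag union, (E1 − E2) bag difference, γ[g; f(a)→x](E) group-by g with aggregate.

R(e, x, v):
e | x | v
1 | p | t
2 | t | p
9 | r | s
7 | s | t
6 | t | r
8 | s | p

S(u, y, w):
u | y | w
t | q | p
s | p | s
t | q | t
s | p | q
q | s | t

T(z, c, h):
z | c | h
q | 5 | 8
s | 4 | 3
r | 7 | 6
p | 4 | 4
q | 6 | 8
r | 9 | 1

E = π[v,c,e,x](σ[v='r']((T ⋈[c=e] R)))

σ filters on v, owned by the right side.
E' = π[v,c,e,x]((T ⋈[c=e] σ[v='r'](R)))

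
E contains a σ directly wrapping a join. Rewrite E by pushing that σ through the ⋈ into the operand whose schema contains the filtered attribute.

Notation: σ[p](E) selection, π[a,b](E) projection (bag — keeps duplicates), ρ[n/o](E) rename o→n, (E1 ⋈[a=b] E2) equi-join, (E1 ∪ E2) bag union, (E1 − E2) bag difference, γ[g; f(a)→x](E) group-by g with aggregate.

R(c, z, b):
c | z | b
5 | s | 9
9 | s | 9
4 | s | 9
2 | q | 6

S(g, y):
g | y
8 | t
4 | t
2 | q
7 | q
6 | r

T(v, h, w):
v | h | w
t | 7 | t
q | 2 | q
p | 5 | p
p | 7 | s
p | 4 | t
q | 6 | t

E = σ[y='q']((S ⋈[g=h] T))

σ filters on y, owned by the left side.
E' = (σ[y='q'](S) ⋈[g=h] T)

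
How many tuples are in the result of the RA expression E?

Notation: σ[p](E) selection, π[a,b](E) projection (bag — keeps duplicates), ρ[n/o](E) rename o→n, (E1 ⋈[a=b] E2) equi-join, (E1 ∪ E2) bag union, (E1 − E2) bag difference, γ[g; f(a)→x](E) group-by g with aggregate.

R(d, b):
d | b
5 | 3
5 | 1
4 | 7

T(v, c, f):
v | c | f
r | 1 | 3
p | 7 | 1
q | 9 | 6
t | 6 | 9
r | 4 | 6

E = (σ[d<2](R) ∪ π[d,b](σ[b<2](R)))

Per-node cardinality:
  R → 3
  σ[d<2](R) → 0
  R → 3
  σ[b<2](R) → 1
  π[d,b](σ[b<2](R)) → 1
  (σ[d<2](R) ∪ π[d,b](σ[b<2](R))) → 1

|E| = 1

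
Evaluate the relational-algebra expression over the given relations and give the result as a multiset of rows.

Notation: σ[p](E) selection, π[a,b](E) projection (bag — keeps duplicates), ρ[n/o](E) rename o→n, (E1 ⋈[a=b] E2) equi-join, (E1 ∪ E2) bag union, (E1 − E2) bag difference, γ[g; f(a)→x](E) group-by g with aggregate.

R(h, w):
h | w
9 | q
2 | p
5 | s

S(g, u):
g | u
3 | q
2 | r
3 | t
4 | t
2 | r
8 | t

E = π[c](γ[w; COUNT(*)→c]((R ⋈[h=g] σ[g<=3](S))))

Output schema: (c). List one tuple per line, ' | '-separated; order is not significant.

Per-node cardinality:
  R → 3
  S → 6
  σ[g<=3](S) → 4
  (R ⋈[h=g] σ[g<=3](S)) → 2
  γ[w; COUNT(*)→c]((R ⋈[h=g] σ[g<=3](S))) → 1
  π[c](γ[w; COUNT(*)→c]((R ⋈[h=g] σ[g<=3](S)))) → 1

== RESULT ==
c
2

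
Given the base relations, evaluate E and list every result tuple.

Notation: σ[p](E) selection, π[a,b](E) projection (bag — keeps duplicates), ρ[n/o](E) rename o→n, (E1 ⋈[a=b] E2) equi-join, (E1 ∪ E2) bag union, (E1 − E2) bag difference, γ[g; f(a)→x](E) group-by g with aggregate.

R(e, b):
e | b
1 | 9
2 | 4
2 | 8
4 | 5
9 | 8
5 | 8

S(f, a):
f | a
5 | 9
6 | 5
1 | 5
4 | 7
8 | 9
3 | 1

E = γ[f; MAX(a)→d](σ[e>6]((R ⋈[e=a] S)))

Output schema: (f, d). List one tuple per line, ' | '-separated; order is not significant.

Stepwise |·|:
  R → 6
  S → 6
  (R ⋈[e=a] S) → 5
  σ[e>6]((R ⋈[e=a] S)) → 2
  γ[f; MAX(a)→d](σ[e>6]((R ⋈[e=a] S))) → 2

== RESULT ==
f | d
5 | 9
8 | 9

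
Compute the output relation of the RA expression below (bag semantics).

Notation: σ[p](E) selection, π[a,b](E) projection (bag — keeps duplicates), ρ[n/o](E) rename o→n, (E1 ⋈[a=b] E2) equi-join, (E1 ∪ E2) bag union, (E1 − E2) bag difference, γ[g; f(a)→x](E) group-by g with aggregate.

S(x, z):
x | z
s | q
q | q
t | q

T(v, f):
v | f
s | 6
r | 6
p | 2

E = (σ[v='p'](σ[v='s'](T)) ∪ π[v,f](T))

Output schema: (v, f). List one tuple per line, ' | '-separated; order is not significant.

Row counts bottom-up:
  T → 3
  σ[v='s'](T) → 1
  σ[v='p'](σ[v='s'](T)) → 0
  T → 3
  π[v,f](T) → 3
  (σ[v='p'](σ[v='s'](T)) ∪ π[v,f](T)) → 3

== RESULT ==
v | f
p | 2
r | 6
s | 6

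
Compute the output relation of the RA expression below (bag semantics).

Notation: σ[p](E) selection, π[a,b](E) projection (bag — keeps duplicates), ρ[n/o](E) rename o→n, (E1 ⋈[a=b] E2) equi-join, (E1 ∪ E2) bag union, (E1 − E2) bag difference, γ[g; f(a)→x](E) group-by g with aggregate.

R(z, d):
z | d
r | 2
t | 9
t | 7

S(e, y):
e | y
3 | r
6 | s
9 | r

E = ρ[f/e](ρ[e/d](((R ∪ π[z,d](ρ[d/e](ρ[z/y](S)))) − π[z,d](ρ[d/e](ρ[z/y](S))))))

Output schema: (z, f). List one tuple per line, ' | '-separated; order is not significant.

Subexpression sizes:
  R → 3
  S → 3
  ρ[z/y](S) → 3
  ρ[d/e](ρ[z/y](S)) → 3
  π[z,d](ρ[d/e](ρ[z/y](S))) → 3
  (R ∪ π[z,d](ρ[d/e](ρ[z/y](S)))) → 6
  S → 3
  ρ[z/y](S) → 3
  ρ[d/e](ρ[z/y](S)) → 3
  π[z,d](ρ[d/e](ρ[z/y](S))) → 3
  ((R ∪ π[z,d](ρ[d/e](ρ[z/y](S)))) − π[z,d](ρ[d/e](ρ[z/y](S)))) → 3
  ρ[e/d](((R ∪ π[z,d](ρ[d/e](ρ[z/y](S)))) − π[z,d](ρ[d/e](ρ[z/y](S))))) → 3
  ρ[f/e](ρ[e/d](((R ∪ π[z,d](ρ[d/e](ρ[z/y](S)))) − π[z,d](ρ[d/e](ρ[z/y](S)))))) → 3

== RESULT ==
z | f
r | 2
t | 7
t | 9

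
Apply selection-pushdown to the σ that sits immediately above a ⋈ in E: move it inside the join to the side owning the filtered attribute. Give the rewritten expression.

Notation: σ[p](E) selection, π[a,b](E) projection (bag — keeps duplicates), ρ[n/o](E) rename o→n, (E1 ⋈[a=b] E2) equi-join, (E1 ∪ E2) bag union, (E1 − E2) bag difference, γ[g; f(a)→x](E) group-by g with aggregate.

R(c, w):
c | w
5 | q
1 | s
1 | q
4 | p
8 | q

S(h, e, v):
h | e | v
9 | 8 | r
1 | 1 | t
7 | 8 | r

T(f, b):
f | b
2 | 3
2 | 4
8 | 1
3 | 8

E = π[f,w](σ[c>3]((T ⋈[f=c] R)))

σ filters on c, owned by the right side.
E' = π[f,w]((T ⋈[f=c] σ[c>3](R)))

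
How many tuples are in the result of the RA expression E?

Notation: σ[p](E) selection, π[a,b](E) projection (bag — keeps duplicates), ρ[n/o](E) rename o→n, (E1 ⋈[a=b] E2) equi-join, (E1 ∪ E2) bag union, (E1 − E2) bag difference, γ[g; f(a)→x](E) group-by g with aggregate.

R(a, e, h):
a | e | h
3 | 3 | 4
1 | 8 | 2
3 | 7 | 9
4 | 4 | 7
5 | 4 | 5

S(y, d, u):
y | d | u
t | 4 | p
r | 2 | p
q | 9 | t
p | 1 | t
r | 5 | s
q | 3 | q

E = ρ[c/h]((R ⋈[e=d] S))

Per-node cardinality:
  R → 5
  S → 6
  (R ⋈[e=d] S) → 3
  ρ[c/h]((R ⋈[e=d] S)) → 3

|E| = 3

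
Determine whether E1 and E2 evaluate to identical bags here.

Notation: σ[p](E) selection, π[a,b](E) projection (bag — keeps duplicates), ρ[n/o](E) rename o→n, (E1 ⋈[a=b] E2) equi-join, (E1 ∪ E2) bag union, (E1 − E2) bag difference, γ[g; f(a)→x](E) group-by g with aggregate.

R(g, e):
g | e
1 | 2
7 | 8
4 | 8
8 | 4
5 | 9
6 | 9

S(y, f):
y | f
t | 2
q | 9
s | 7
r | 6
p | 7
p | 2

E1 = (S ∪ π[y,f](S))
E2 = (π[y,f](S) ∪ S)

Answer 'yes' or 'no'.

E1 per-node cardinality:
  S → 6
  S → 6
  π[y,f](S) → 6
  (S ∪ π[y,f](S)) → 12
E2 per-node cardinality:
  S → 6
  π[y,f](S) → 6
  S → 6
  (π[y,f](S) ∪ S) → 12

E1 and E2 produce the same multiset:
y | f
p | 2
p | 2
p | 7
p | 7
q | 9
q | 9
r | 6
r | 6
s | 7
s | 7
t | 2
t | 2

yes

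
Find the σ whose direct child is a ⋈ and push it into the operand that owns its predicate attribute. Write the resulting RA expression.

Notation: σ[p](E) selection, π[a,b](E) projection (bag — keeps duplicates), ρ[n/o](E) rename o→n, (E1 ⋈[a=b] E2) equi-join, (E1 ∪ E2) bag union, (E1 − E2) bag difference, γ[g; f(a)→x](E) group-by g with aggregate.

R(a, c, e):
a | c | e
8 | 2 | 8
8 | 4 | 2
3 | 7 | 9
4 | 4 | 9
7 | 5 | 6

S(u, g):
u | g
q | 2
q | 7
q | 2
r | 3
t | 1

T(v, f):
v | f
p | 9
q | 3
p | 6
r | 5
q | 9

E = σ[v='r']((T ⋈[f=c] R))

σ filters on v, owned by the left side.
E' = (σ[v='r'](T) ⋈[f=c] R)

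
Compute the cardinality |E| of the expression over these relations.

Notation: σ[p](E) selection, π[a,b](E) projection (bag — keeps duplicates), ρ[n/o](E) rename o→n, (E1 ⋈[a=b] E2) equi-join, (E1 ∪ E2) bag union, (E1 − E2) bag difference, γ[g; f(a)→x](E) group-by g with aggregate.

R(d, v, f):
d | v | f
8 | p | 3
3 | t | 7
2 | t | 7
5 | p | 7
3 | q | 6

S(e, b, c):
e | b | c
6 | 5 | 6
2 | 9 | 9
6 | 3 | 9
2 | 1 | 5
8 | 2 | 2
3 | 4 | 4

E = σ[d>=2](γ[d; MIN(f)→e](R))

Per-node cardinality:
  R → 5
  γ[d; MIN(f)→e](R) → 4
  σ[d>=2](γ[d; MIN(f)→e](R)) → 4

|E| = 4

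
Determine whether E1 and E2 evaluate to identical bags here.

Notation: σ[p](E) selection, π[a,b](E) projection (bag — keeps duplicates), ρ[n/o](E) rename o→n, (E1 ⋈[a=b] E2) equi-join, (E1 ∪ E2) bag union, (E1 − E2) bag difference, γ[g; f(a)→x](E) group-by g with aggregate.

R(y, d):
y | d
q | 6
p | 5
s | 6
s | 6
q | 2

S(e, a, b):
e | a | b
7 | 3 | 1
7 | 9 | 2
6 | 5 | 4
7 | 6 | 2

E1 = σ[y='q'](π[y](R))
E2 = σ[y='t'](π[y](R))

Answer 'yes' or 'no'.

E1 row counts bottom-up:
  R → 5
  π[y](R) → 5
  σ[y='q'](π[y](R)) → 2
E2 row counts bottom-up:
  R → 5
  π[y](R) → 5
  σ[y='t'](π[y](R)) → 0

E1 result:
y
q
q
E2 result:
y
(0 rows)
Witness: ('q',) appears 2× in E1 but 0× in E2.

no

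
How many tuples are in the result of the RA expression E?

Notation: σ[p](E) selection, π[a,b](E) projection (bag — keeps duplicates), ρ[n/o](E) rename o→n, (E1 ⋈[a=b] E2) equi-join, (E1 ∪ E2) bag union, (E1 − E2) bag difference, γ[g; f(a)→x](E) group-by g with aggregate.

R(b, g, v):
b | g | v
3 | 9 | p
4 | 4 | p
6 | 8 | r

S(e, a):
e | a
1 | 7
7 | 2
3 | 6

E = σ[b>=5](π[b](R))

Row counts bottom-up:
  R → 3
  π[b](R) → 3
  σ[b>=5](π[b](R)) → 1

|E| = 1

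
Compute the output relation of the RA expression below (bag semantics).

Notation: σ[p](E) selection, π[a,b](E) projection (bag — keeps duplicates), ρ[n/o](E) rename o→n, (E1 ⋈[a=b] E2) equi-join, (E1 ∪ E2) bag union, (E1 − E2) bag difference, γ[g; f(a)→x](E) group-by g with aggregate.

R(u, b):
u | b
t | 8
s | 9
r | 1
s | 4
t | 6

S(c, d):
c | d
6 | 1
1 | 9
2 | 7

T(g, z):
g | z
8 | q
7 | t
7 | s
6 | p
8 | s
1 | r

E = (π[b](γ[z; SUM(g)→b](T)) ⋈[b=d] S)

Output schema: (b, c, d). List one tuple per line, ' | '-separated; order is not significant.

Per-node cardinality:
  T → 6
  γ[z; SUM(g)→b](T) → 5
  π[b](γ[z; SUM(g)→b](T)) → 5
  S → 3
  (π[b](γ[z; SUM(g)→b](T)) ⋈[b=d] S) → 2

== RESULT ==
b | c | d
1 | 6 | 1
7 | 2 | 7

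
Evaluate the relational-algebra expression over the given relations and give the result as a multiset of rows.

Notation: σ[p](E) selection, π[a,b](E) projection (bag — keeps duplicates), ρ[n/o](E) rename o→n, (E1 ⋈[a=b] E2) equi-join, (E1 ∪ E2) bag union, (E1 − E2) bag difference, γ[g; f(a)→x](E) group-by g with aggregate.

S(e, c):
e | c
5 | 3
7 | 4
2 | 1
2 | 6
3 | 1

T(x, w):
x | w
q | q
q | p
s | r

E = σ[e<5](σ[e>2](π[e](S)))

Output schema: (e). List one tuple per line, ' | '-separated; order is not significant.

Row counts bottom-up:
  S → 5
  π[e](S) → 5
  σ[e>2](π[e](S)) → 3
  σ[e<5](σ[e>2](π[e](S))) → 1

== RESULT ==
e
3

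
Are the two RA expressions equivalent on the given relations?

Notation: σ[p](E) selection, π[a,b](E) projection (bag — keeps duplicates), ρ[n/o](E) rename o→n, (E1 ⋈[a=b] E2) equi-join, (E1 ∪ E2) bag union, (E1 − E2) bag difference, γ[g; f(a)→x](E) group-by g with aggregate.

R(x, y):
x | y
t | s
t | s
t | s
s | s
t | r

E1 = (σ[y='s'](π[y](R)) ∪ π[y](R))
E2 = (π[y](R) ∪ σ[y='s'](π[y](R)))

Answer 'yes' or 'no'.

E1 per-node cardinality:
  R → 5
  π[y](R) → 5
  σ[y='s'](π[y](R)) → 4
  R → 5
  π[y](R) → 5
  (σ[y='s'](π[y](R)) ∪ π[y](R)) → 9
E2 per-node cardinality:
  R → 5
  π[y](R) → 5
  R → 5
  π[y](R) → 5
  σ[y='s'](π[y](R)) → 4
  (π[y](R) ∪ σ[y='s'](π[y](R))) → 9

E1 and E2 produce the same multiset:
y
r
s
s
s
s
s
s
s
s

yes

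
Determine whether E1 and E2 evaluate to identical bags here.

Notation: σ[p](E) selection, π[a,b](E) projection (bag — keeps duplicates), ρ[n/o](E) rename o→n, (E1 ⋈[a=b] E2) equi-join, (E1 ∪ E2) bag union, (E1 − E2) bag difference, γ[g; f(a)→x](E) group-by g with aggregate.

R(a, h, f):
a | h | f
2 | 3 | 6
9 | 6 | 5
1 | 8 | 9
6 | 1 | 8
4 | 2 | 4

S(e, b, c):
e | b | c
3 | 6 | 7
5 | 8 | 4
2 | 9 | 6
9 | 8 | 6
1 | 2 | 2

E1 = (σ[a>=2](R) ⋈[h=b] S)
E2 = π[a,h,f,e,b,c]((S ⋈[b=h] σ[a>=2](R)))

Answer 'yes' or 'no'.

E1 subexpression sizes:
  R → 5
  σ[a>=2](R) → 4
  S → 5
  (σ[a>=2](R) ⋈[h=b] S) → 2
E2 subexpression sizes:
  S → 5
  R → 5
  σ[a>=2](R) → 4
  (S ⋈[b=h] σ[a>=2](R)) → 2
  π[a,h,f,e,b,c]((S ⋈[b=h] σ[a>=2](R))) → 2

E1 and E2 produce the same multiset:
a | h | f | e | b | c
4 | 2 | 4 | 1 | 2 | 2
9 | 6 | 5 | 3 | 6 | 7

yes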